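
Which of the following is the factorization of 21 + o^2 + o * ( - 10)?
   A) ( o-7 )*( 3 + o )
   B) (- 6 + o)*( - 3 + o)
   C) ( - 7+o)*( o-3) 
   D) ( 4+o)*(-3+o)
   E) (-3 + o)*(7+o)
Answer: C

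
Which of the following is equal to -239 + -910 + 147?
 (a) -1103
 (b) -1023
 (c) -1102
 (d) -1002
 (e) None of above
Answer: d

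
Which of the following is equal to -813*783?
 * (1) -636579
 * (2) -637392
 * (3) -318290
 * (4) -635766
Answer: 1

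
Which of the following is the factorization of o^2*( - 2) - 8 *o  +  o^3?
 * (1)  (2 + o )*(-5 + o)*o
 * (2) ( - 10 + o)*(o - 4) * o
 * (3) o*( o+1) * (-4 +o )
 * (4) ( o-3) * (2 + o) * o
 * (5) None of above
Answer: 5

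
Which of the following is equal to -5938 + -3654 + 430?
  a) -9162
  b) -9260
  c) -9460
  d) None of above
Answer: a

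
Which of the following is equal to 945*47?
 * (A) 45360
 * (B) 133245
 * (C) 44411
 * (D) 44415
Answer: D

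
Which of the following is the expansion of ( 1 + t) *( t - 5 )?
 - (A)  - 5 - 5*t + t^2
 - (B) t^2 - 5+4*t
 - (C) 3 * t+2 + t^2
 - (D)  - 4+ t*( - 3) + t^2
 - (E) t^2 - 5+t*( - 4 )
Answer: E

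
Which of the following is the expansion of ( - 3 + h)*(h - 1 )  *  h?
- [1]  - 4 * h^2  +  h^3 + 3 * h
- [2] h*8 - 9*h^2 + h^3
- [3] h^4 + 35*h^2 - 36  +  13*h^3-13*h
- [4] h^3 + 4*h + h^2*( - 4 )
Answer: 1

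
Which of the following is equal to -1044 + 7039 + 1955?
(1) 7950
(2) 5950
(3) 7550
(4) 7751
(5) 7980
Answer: 1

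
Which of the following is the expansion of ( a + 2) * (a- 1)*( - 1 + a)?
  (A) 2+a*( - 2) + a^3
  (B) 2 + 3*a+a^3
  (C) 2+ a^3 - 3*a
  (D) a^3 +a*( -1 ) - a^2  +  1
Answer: C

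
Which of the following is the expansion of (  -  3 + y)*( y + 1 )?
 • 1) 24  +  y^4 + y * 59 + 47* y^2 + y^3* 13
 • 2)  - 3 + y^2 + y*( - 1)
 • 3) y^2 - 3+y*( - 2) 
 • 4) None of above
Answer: 3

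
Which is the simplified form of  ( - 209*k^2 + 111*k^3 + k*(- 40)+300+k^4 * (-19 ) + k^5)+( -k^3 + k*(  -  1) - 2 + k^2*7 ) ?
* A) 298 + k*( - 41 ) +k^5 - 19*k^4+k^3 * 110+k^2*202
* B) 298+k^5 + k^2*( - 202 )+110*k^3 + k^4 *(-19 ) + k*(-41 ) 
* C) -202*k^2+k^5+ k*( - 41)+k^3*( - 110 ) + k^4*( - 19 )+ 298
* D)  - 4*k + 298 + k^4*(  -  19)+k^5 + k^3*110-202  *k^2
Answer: B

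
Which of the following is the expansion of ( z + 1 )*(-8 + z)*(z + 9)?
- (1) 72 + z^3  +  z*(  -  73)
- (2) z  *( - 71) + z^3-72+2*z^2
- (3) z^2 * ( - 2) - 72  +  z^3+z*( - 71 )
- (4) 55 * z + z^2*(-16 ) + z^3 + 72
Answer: 2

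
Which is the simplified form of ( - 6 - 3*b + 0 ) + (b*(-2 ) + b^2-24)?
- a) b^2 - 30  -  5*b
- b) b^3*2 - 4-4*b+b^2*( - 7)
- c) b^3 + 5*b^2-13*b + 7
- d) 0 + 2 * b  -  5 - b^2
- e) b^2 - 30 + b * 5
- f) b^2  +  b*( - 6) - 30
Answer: a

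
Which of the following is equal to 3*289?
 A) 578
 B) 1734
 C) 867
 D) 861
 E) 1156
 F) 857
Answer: C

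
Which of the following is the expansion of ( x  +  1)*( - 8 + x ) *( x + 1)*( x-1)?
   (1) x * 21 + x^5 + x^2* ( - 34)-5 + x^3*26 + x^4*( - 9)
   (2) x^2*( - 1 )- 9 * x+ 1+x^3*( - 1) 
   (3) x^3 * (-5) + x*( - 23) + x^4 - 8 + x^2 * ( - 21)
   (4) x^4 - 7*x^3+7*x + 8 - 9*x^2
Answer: 4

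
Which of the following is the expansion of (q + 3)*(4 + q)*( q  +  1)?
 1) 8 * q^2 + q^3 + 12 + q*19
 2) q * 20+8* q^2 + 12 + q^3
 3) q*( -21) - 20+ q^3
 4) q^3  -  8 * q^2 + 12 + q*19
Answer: 1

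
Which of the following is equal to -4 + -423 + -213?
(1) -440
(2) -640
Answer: 2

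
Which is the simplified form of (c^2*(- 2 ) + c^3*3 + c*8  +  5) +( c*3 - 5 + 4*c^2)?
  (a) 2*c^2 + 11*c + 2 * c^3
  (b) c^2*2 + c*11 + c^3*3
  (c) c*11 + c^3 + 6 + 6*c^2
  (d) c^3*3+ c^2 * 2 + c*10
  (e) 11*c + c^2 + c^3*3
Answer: b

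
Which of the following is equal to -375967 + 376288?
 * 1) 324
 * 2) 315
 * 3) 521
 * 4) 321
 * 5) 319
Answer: 4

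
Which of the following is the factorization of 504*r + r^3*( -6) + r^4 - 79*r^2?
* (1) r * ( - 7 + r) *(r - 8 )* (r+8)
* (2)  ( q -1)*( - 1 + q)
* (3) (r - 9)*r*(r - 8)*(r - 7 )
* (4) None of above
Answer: 4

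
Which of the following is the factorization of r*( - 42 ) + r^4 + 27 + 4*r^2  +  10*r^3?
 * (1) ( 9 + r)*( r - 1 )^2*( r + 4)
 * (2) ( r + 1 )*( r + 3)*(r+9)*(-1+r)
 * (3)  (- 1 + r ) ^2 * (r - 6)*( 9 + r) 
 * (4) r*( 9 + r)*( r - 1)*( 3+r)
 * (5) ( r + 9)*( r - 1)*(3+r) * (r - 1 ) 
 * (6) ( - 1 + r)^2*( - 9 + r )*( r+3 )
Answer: 5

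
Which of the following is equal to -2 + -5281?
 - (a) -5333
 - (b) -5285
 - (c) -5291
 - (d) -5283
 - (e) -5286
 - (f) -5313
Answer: d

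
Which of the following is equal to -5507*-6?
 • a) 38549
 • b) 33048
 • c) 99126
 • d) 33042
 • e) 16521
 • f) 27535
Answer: d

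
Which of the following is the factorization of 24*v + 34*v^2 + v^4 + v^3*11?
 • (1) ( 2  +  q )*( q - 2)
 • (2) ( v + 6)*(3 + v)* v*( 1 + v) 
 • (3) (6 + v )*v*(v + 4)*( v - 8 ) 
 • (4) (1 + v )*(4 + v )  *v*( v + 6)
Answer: 4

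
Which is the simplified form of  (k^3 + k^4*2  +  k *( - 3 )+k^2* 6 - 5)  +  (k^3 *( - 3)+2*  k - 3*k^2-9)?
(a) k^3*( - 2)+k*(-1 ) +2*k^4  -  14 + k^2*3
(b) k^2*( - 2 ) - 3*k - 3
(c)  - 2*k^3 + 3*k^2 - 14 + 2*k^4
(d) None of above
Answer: a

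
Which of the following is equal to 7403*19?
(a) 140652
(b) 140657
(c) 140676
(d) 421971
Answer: b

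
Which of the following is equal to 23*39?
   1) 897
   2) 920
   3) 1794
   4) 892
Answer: 1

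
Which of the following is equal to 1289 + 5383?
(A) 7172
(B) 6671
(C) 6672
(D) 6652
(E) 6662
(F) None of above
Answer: C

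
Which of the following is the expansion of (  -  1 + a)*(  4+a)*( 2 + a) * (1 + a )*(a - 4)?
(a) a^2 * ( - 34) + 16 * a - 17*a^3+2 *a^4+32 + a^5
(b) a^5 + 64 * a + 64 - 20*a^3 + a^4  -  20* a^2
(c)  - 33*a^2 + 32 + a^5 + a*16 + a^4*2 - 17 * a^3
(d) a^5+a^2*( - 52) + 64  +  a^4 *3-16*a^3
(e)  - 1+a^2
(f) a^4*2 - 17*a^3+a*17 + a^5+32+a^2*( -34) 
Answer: a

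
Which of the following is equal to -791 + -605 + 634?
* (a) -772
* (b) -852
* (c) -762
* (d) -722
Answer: c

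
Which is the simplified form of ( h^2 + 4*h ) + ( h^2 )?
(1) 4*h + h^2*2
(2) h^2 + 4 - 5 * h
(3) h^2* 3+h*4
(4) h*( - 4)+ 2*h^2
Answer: 1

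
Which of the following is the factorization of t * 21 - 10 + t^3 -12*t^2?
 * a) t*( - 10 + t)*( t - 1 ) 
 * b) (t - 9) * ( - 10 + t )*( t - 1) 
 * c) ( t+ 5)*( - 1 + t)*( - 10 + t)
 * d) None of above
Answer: d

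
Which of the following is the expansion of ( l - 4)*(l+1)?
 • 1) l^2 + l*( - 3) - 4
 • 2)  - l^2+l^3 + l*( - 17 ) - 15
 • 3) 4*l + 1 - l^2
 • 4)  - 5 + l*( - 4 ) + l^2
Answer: 1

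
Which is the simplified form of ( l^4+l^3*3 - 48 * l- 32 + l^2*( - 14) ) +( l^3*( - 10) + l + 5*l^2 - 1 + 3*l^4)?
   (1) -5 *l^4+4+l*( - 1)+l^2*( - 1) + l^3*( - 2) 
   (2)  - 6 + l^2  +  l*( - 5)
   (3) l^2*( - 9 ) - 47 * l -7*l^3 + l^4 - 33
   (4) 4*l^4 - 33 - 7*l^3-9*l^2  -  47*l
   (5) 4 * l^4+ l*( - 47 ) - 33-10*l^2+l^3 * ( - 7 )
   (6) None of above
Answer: 4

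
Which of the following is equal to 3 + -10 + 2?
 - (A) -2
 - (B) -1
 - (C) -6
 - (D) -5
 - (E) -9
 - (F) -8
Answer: D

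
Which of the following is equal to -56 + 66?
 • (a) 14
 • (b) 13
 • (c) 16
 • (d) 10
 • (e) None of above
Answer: d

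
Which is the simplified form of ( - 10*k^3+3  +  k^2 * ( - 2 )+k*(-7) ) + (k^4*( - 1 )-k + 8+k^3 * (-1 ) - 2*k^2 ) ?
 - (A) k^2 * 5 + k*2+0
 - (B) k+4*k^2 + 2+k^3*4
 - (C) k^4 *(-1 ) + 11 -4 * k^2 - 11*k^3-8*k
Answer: C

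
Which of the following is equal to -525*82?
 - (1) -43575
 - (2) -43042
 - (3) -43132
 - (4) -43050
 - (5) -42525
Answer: 4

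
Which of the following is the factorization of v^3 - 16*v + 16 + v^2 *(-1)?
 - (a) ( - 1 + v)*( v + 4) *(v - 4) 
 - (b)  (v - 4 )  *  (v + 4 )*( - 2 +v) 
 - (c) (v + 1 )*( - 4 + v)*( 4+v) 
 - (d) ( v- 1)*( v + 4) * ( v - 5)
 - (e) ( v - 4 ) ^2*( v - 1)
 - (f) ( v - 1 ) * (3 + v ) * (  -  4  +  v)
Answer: a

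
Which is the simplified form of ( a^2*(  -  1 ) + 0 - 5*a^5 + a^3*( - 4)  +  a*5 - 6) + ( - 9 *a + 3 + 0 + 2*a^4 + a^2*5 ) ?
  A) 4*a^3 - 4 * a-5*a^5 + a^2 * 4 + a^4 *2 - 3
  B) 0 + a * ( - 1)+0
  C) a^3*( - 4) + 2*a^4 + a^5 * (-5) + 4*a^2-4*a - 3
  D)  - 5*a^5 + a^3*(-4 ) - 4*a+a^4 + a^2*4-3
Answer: C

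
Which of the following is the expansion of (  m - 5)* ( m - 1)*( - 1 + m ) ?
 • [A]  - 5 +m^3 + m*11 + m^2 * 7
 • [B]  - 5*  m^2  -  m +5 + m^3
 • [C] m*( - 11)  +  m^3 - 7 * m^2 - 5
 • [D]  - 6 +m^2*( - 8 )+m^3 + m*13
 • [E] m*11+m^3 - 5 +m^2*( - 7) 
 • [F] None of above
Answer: E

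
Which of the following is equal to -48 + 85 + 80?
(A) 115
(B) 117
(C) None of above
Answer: B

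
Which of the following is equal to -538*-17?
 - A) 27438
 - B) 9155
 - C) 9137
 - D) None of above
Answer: D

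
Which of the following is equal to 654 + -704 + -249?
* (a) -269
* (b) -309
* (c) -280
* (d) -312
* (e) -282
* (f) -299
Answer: f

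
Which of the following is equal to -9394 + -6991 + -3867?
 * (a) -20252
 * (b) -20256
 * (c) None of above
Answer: a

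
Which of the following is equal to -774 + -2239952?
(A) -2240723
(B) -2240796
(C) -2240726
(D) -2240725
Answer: C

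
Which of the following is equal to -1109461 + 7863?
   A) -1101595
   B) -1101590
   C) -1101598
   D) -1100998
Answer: C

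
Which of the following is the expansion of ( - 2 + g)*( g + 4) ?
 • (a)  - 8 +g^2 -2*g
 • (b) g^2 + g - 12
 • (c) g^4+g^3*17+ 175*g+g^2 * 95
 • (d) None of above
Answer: d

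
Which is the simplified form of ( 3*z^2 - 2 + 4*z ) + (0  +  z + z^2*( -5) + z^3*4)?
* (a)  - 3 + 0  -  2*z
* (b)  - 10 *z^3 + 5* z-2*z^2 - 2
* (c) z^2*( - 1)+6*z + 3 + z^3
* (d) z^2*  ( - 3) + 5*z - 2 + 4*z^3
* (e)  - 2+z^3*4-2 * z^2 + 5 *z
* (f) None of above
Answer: e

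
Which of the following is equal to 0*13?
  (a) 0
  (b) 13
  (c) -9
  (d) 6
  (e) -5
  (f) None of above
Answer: a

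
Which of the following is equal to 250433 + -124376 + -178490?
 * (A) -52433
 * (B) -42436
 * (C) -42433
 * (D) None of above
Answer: A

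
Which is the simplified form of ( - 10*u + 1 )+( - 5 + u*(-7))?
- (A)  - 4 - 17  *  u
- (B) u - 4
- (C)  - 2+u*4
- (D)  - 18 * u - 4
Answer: A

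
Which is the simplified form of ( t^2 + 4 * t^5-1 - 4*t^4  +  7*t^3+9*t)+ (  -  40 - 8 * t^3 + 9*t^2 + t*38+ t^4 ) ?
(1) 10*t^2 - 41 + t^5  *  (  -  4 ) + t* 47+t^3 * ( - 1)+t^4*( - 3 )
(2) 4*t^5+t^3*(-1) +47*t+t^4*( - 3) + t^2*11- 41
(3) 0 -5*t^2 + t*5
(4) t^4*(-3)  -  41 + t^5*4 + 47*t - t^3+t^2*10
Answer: 4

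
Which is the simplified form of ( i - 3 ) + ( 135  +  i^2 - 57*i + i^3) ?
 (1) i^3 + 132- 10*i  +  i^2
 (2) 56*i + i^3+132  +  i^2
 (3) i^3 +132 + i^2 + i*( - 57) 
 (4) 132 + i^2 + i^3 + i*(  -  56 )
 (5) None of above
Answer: 4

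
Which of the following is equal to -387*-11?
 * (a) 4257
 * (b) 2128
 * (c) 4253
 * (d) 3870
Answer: a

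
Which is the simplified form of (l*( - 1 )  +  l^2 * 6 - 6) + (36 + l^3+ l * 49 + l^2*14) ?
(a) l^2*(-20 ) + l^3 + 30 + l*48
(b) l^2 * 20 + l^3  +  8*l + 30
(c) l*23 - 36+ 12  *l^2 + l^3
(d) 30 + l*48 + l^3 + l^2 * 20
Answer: d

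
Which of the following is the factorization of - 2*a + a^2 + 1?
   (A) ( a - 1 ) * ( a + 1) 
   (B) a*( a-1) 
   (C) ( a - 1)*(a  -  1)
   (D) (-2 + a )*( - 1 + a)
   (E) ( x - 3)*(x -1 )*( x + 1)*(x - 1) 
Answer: C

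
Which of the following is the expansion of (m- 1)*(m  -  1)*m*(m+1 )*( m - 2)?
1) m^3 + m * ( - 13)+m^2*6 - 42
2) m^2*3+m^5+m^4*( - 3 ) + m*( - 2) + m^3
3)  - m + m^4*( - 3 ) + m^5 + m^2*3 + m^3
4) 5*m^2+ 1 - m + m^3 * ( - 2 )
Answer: 2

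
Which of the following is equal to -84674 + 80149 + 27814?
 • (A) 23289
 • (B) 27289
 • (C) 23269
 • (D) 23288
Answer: A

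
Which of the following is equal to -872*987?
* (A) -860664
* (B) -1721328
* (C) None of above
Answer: A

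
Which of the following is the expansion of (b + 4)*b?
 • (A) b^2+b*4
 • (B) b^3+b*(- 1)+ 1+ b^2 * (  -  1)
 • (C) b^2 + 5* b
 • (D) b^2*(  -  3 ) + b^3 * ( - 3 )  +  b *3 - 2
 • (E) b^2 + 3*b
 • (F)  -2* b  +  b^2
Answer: A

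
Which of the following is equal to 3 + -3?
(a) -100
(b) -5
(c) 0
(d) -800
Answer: c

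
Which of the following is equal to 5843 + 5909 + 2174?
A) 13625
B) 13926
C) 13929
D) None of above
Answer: B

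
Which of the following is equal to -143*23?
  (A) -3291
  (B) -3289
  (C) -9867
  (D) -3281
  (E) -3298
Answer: B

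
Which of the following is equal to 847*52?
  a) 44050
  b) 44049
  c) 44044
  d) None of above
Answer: c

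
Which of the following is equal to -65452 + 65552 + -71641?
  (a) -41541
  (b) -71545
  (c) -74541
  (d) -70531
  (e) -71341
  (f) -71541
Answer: f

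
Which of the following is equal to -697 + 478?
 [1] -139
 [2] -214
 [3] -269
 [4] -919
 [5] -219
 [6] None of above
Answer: 5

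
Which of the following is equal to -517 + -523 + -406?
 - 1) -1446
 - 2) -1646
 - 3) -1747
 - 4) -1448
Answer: 1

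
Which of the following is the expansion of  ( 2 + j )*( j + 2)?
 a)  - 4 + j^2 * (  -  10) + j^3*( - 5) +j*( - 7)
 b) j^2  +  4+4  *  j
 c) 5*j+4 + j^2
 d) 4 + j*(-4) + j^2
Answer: b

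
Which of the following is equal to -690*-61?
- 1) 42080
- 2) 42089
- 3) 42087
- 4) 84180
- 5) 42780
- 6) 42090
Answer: 6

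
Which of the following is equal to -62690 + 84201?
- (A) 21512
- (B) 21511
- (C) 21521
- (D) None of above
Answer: B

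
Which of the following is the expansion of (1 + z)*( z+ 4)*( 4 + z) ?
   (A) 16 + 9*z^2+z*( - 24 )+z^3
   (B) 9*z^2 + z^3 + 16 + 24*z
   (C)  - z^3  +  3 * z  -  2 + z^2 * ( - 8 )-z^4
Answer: B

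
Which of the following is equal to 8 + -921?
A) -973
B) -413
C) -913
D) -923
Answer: C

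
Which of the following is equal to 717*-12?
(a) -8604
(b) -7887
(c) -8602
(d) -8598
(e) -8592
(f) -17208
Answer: a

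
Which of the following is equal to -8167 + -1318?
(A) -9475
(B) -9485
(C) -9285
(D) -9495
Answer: B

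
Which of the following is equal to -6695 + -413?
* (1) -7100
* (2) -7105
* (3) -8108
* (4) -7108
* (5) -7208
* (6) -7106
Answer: 4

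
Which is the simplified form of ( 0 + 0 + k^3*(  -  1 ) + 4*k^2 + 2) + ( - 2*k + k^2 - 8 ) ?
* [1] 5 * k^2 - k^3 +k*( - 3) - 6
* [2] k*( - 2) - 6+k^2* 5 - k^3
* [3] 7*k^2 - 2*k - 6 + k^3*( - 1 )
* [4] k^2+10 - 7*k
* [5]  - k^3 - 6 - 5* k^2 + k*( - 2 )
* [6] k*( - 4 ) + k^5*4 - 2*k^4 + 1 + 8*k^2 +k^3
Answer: 2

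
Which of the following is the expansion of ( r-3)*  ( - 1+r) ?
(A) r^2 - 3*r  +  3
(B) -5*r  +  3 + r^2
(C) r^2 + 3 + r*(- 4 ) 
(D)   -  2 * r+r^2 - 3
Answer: C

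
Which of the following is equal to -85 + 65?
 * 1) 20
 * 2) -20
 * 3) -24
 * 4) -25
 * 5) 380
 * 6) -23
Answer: 2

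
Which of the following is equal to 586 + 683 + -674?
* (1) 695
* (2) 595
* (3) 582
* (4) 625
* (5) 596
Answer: 2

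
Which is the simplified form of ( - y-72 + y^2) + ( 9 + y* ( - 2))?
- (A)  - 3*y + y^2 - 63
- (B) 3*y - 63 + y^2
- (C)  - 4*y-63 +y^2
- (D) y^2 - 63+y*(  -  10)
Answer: A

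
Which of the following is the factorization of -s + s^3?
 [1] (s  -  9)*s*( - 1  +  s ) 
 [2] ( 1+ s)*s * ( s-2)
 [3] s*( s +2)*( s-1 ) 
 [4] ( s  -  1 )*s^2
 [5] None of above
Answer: 5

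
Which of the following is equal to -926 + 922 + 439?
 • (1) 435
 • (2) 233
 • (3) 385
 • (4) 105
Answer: 1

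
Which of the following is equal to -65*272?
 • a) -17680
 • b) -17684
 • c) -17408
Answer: a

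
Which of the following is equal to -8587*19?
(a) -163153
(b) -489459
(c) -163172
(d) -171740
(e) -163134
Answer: a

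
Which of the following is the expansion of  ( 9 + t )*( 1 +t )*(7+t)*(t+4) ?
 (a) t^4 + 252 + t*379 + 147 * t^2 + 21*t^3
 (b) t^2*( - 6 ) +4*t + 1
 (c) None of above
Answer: a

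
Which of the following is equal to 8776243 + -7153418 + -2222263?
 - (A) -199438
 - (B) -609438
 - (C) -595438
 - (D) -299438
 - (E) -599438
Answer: E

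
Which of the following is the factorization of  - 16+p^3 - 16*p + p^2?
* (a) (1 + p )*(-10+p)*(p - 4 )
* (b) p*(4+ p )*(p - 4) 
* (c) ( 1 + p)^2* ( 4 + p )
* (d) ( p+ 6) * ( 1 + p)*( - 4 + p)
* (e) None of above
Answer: e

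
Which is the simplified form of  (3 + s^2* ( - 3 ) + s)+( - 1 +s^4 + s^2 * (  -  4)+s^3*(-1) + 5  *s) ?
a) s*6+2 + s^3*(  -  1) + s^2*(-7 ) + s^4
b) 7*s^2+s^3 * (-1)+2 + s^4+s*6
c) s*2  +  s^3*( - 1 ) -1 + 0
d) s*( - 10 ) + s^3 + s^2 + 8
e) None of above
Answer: a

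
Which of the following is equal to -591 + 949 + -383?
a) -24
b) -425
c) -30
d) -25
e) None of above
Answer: d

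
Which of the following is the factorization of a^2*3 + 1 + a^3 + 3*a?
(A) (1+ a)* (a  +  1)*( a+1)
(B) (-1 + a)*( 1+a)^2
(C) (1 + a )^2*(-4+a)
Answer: A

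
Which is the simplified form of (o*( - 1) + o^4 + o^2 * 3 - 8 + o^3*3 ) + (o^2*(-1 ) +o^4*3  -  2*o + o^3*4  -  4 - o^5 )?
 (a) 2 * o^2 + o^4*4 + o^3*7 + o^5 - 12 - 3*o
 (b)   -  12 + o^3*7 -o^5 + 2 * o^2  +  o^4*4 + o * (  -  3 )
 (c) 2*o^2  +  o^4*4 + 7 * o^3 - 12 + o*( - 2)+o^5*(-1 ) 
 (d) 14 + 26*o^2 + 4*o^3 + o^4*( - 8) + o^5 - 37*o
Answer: b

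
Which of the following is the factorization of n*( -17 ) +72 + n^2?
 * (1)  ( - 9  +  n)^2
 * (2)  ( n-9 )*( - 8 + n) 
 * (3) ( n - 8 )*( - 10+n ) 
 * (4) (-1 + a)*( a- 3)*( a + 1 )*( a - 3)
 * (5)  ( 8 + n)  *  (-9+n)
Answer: 2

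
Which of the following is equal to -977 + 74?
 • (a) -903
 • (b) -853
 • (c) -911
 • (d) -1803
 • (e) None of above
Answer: a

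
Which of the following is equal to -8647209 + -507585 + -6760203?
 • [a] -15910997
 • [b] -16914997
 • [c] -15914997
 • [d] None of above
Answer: c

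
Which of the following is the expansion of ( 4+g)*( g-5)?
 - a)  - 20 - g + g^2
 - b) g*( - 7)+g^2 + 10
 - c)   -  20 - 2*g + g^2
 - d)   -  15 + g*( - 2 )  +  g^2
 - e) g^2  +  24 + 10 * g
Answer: a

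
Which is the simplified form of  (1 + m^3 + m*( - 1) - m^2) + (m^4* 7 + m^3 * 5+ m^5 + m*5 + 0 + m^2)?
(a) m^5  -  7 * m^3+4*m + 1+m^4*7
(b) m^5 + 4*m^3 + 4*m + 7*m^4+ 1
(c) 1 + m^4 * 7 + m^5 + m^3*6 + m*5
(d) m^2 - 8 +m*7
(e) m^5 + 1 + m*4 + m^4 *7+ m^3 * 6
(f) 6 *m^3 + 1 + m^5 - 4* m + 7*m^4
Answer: e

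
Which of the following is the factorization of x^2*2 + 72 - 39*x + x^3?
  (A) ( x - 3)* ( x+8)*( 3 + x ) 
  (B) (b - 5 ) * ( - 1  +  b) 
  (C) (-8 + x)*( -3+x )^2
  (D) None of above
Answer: D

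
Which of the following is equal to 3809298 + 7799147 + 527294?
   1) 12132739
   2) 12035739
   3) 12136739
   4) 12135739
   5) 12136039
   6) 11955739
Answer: 4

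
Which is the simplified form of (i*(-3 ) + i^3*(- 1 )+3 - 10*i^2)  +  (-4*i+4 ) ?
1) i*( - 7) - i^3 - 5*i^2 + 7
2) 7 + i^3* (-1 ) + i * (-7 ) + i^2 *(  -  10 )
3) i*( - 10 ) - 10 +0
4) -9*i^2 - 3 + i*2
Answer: 2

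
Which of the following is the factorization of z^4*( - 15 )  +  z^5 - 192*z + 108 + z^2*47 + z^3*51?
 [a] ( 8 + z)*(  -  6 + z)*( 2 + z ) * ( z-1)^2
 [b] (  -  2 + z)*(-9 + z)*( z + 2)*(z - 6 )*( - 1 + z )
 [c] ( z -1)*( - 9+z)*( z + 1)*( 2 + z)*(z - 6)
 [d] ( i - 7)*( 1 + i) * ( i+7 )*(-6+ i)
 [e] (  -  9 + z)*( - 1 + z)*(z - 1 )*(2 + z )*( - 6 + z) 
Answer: e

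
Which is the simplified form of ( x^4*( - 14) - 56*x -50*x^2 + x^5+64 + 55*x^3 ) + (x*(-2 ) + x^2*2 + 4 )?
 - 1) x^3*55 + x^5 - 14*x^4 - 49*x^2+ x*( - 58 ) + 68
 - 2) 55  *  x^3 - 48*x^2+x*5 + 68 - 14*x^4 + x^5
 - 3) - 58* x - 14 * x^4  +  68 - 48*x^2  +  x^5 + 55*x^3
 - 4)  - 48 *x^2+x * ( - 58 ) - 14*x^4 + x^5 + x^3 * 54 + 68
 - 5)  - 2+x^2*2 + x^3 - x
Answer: 3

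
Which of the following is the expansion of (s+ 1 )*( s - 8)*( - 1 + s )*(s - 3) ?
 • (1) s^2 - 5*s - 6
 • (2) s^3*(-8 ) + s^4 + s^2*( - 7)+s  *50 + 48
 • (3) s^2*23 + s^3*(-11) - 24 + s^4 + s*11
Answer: 3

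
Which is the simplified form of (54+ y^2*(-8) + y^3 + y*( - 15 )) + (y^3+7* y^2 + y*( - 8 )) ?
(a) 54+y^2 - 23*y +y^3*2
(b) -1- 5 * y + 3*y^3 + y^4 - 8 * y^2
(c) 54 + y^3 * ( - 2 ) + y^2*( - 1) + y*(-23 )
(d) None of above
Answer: d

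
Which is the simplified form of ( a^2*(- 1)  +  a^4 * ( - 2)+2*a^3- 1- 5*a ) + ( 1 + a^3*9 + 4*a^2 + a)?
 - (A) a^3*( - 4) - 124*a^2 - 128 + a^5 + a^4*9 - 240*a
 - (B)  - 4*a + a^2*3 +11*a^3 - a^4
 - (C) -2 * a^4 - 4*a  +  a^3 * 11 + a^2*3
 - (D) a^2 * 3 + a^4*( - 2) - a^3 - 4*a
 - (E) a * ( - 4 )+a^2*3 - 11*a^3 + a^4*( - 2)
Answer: C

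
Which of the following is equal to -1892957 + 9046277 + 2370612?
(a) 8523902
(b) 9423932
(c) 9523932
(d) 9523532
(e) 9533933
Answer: c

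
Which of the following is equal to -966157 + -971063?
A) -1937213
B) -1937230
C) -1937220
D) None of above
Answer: C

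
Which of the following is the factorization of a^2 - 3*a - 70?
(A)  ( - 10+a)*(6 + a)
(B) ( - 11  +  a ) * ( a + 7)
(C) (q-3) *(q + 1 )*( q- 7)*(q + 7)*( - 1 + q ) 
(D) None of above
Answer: D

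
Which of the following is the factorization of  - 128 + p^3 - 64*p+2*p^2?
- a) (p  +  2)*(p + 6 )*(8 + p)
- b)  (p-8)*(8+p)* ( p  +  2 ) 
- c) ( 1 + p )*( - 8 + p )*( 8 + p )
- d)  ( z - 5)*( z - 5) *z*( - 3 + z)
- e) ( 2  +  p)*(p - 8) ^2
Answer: b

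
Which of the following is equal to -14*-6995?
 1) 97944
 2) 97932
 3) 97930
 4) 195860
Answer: 3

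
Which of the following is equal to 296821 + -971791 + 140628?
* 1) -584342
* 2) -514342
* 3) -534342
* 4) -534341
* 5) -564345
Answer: 3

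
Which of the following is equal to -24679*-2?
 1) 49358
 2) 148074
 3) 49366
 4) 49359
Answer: 1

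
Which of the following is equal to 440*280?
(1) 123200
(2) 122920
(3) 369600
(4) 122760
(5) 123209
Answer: 1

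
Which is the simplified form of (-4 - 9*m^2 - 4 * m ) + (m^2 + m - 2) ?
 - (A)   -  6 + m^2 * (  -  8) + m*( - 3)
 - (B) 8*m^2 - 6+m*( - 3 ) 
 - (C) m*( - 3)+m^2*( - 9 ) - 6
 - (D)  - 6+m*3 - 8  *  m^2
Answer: A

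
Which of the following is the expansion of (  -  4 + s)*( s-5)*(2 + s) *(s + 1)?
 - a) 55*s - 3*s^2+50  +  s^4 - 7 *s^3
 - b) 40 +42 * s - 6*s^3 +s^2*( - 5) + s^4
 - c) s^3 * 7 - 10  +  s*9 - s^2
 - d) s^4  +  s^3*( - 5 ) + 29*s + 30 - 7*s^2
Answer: b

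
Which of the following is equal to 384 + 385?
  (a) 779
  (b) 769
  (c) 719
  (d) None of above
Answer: b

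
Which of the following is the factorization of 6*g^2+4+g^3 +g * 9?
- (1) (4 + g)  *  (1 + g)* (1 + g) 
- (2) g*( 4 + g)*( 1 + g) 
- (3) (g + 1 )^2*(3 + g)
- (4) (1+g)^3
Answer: 1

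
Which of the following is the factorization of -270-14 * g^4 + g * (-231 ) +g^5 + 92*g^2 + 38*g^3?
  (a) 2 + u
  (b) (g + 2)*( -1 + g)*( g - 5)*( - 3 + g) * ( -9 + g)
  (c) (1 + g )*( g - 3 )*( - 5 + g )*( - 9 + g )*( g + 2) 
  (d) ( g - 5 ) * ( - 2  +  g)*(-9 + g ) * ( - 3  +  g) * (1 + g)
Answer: c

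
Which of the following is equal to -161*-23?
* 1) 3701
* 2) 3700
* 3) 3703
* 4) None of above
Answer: 3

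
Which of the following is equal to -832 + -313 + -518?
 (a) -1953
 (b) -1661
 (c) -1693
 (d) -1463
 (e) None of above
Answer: e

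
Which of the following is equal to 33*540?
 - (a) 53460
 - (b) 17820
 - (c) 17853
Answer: b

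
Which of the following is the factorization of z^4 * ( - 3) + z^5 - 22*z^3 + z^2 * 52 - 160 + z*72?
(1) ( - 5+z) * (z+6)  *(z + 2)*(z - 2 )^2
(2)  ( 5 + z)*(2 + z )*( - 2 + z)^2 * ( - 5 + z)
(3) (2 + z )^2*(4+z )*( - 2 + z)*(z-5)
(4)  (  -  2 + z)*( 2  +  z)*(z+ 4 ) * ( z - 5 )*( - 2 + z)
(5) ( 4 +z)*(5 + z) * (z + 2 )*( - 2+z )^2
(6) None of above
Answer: 4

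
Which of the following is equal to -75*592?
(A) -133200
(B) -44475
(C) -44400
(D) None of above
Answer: C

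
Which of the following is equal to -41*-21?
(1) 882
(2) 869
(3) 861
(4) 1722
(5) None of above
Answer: 3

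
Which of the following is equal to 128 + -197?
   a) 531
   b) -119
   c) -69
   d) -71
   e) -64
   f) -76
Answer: c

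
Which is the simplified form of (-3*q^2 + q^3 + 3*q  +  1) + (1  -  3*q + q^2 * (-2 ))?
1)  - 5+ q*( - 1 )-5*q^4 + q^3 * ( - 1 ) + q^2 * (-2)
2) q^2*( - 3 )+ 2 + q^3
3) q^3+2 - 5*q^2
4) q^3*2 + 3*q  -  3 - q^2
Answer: 3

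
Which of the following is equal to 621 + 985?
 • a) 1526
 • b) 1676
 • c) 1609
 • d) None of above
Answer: d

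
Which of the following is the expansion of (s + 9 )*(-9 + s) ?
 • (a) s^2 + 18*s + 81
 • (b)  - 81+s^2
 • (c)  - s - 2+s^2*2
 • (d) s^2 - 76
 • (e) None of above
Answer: b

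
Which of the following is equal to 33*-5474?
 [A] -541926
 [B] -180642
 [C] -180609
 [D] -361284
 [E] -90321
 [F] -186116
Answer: B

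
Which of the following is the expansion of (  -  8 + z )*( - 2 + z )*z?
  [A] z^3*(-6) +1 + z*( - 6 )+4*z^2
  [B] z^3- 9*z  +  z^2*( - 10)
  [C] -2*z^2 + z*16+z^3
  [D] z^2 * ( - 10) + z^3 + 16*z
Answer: D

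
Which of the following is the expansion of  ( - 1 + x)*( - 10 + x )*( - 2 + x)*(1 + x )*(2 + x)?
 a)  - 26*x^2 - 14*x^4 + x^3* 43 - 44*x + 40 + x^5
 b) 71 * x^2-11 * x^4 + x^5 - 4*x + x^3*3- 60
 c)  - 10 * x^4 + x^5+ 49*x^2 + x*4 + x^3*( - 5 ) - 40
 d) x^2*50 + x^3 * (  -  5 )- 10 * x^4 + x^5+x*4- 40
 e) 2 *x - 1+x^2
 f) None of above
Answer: d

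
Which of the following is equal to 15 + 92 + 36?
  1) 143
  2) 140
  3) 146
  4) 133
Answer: 1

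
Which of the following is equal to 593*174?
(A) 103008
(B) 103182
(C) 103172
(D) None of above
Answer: B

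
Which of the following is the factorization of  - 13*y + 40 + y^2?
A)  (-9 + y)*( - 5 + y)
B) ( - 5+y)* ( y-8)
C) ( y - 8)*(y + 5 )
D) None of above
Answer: B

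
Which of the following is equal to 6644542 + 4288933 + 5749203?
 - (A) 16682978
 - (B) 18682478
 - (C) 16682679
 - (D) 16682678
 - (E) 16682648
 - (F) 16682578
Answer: D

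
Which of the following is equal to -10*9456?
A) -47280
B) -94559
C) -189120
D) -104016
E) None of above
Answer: E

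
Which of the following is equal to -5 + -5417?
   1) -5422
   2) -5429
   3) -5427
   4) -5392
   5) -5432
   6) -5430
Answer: 1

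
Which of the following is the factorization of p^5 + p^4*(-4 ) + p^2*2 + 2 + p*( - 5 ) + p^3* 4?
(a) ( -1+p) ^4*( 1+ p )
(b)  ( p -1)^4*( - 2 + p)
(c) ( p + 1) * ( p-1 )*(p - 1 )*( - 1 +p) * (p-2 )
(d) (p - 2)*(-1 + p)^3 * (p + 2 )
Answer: c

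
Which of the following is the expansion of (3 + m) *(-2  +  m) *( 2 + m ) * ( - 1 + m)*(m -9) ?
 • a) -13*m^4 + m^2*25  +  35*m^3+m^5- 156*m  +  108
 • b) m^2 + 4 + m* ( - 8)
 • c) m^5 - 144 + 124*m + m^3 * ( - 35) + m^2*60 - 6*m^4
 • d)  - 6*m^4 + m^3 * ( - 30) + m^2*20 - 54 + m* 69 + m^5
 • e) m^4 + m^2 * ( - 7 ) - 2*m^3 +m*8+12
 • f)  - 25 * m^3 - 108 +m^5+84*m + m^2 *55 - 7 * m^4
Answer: f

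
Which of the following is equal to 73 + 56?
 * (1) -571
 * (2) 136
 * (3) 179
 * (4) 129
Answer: 4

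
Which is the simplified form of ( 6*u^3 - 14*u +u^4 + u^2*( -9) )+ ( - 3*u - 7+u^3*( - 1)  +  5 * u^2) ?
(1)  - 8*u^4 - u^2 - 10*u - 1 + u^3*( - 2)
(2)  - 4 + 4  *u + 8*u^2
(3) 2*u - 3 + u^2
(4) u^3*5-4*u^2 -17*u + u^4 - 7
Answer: 4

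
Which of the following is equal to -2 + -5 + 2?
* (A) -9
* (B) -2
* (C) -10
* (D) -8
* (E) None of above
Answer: E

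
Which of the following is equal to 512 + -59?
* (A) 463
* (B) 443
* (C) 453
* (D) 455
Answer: C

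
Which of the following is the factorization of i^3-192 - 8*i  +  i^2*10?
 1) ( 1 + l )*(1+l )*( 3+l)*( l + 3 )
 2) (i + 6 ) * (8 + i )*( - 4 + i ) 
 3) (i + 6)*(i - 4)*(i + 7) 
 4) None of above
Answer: 2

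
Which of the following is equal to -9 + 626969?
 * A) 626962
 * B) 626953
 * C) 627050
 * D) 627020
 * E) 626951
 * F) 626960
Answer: F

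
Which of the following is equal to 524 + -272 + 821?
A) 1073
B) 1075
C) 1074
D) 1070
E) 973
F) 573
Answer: A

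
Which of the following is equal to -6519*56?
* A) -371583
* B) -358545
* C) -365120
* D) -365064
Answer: D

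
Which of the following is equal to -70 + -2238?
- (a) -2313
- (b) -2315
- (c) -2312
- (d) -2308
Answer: d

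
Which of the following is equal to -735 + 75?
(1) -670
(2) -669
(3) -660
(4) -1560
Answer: 3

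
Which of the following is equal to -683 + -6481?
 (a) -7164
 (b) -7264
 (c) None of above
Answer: a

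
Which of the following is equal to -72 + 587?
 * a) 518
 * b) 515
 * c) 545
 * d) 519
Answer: b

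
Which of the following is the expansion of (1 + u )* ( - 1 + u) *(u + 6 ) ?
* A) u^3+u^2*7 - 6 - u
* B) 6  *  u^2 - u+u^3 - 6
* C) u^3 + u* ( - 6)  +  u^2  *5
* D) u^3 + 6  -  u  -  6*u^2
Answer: B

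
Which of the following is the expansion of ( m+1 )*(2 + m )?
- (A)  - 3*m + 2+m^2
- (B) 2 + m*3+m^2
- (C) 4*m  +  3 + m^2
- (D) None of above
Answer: B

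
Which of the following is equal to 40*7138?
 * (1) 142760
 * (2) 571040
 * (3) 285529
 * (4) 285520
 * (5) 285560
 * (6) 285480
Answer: 4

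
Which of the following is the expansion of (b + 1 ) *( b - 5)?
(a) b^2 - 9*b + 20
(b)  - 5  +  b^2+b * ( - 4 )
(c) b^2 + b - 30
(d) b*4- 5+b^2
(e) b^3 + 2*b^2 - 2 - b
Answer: b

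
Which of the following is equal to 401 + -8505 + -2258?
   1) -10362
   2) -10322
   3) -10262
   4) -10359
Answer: 1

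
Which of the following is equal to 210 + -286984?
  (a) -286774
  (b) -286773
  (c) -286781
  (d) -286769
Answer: a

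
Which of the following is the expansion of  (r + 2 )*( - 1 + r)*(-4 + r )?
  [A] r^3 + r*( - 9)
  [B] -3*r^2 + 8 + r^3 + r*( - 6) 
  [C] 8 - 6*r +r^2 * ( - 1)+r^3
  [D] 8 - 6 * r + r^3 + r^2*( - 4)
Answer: B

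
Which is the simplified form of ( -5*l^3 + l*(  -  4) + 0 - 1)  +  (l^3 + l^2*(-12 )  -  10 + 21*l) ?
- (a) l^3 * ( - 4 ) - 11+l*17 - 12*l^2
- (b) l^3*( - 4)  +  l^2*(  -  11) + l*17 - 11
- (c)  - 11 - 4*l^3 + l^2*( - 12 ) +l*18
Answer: a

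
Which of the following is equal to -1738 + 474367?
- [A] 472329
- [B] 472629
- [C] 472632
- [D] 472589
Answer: B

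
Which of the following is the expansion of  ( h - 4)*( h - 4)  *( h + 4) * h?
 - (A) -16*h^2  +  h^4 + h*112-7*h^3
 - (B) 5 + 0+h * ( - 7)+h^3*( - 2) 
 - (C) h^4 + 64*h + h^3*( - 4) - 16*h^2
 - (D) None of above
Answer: C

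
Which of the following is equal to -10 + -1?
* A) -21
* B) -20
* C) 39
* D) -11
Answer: D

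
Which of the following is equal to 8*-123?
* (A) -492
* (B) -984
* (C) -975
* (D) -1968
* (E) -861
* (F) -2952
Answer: B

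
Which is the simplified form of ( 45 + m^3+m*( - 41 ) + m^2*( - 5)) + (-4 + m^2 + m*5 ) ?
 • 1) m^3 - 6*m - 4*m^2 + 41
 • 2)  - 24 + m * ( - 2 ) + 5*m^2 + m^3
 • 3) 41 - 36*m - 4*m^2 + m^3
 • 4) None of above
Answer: 3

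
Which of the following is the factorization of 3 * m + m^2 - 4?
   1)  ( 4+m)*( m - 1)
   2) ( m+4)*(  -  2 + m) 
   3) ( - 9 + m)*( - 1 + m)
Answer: 1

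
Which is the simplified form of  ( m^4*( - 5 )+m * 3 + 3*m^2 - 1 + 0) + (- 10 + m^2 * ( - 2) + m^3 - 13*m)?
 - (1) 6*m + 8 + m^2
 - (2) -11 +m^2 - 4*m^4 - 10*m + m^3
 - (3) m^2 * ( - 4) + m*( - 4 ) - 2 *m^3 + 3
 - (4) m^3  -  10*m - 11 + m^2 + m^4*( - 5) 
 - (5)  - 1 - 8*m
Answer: 4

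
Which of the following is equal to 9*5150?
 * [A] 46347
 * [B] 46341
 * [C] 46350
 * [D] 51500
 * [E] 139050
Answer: C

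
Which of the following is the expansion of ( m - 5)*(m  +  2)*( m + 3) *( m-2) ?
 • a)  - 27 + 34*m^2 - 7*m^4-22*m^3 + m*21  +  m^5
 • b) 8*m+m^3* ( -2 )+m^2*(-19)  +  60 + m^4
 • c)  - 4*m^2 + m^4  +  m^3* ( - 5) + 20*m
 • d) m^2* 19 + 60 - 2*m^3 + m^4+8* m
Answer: b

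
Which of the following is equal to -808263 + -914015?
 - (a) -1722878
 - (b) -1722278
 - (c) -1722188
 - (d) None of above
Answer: b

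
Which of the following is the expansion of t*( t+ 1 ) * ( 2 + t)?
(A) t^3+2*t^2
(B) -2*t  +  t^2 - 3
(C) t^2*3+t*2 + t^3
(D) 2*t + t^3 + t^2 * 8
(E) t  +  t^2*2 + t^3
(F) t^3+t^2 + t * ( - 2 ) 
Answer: C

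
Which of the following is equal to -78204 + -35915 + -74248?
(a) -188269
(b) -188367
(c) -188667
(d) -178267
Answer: b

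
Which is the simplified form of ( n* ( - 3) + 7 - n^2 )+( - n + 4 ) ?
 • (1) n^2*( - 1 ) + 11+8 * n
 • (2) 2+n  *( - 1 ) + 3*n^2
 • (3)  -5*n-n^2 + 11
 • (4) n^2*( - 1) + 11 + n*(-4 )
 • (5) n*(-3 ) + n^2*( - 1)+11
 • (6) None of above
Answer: 4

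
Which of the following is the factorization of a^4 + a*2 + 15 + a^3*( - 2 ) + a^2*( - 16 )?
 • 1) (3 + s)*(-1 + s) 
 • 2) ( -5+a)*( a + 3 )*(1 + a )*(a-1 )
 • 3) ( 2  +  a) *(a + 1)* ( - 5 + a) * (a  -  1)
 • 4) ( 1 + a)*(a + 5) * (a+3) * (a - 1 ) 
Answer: 2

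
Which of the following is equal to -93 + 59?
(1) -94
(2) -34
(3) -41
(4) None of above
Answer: 2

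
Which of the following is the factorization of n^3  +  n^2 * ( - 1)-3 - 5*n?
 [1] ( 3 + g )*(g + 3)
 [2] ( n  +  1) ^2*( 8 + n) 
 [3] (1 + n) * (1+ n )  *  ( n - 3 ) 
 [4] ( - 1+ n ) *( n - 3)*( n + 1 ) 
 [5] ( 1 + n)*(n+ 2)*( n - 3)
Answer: 3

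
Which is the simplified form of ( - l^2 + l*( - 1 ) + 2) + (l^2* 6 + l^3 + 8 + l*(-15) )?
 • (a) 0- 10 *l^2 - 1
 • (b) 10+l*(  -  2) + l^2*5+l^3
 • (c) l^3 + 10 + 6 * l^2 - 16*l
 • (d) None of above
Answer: d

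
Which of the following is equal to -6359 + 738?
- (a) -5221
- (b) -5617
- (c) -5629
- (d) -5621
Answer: d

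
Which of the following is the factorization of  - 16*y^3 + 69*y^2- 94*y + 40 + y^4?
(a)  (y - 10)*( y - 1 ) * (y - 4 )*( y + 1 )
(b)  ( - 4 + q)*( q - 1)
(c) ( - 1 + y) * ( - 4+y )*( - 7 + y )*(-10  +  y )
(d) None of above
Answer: d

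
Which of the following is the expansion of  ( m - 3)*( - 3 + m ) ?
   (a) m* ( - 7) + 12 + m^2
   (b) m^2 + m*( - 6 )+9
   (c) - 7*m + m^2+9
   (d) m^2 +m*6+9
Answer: b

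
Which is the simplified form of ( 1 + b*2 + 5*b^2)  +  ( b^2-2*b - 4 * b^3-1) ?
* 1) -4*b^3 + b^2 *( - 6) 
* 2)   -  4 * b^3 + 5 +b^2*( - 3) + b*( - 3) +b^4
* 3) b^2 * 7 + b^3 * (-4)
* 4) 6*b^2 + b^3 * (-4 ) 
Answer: 4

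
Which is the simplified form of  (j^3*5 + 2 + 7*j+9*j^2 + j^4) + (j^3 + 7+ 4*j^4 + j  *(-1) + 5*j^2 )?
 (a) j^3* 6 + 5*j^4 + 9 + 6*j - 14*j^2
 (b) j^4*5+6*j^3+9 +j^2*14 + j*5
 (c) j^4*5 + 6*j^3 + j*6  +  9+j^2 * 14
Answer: c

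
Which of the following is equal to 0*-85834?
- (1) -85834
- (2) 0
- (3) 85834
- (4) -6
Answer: 2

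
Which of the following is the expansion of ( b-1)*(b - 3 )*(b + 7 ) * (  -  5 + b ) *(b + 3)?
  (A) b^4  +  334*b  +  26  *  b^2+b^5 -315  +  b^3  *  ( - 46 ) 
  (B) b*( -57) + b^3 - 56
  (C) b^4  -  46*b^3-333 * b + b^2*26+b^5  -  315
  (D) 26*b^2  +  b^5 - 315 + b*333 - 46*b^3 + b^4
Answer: D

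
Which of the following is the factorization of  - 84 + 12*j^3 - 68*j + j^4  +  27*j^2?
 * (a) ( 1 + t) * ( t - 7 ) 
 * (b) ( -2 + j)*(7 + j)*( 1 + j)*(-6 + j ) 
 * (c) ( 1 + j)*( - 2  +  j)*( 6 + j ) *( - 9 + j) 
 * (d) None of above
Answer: d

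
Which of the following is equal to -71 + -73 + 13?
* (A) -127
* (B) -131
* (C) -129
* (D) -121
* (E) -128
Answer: B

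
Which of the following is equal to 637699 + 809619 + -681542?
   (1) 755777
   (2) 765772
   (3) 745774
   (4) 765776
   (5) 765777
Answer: 4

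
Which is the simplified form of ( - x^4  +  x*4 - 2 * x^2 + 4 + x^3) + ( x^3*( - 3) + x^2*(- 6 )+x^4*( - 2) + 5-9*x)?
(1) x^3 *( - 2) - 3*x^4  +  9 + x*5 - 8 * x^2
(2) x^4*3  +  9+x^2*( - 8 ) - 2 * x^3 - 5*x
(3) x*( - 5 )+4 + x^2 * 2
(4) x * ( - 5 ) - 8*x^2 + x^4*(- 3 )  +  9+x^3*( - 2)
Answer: 4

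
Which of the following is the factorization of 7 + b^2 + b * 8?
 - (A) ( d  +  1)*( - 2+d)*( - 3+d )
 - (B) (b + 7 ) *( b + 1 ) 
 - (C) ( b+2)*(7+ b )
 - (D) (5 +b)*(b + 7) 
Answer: B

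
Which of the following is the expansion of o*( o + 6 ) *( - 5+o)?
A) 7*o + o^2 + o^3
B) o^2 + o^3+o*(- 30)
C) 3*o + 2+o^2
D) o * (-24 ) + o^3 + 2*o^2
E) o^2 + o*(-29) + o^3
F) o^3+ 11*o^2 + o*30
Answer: B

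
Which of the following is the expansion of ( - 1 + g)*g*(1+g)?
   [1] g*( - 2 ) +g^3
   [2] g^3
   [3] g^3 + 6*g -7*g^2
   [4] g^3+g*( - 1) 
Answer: 4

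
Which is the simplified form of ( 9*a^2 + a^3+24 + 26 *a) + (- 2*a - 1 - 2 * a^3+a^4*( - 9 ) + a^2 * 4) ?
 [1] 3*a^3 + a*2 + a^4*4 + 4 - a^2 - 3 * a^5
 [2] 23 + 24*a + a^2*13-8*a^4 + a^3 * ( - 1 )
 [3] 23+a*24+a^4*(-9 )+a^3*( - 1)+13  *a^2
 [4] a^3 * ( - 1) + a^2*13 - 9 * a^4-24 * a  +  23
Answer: 3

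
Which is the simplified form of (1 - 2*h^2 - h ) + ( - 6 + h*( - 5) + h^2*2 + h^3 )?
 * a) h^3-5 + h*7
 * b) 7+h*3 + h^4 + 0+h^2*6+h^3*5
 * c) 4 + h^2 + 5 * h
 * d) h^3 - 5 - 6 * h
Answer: d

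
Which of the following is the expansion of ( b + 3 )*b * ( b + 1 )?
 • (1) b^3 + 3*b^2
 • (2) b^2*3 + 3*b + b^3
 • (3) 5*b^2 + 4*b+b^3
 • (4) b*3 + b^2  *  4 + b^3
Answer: 4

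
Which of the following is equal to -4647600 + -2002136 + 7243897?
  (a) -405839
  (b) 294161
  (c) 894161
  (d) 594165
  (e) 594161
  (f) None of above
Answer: e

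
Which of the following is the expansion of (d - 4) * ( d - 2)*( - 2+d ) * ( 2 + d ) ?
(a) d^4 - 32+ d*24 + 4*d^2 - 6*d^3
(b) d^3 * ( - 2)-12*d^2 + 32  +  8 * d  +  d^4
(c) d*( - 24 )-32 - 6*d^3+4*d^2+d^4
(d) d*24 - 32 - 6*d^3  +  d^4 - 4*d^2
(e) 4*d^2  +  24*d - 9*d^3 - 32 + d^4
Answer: a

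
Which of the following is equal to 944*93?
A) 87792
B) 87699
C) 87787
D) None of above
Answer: A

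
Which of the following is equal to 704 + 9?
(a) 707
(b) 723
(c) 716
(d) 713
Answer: d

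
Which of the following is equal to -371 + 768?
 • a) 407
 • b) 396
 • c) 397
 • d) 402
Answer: c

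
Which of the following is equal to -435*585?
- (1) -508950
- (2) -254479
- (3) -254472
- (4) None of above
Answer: 4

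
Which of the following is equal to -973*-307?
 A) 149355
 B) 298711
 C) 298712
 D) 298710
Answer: B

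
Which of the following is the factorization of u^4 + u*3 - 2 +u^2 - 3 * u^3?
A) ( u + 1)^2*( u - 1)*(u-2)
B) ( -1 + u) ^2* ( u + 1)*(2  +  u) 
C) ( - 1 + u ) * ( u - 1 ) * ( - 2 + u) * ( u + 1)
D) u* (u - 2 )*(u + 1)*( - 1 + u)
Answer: C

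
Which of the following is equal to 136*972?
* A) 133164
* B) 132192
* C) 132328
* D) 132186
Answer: B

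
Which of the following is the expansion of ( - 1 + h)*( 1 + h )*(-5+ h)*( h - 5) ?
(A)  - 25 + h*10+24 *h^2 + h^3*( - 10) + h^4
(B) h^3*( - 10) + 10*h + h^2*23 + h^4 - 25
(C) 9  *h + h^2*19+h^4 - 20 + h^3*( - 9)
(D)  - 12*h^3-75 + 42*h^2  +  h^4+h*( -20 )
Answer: A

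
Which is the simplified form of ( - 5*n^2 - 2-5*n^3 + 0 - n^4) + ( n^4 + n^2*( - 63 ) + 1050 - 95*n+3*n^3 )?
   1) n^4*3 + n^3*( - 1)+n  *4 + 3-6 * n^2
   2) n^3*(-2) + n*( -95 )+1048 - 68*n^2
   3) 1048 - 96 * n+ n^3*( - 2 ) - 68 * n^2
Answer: 2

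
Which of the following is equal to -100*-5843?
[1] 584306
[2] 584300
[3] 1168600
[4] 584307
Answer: 2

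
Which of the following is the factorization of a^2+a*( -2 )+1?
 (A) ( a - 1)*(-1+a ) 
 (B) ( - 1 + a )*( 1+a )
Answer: A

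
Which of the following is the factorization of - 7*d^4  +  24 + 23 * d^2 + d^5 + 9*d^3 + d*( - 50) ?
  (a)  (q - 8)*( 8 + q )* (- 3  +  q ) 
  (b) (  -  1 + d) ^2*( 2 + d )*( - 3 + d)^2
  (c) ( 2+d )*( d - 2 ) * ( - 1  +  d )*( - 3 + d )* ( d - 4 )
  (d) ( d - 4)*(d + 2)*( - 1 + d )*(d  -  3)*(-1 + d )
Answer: d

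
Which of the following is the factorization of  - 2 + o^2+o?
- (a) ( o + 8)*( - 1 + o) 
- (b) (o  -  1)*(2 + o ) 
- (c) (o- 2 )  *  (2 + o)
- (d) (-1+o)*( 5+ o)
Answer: b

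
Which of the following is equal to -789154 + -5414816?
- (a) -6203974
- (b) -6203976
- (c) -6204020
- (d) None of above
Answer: d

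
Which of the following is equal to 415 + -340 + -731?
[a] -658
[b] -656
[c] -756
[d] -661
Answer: b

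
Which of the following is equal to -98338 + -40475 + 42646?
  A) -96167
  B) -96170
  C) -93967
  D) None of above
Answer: A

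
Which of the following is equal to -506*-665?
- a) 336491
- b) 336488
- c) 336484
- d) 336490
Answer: d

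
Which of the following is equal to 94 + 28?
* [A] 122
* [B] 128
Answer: A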